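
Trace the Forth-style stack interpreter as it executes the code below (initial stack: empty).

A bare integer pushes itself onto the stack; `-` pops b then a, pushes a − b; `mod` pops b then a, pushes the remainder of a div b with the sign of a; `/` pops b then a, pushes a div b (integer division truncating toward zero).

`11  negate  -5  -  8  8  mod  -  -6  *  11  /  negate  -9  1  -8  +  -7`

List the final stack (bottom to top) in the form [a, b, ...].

[-3, -9, -7, -7]

11     : [11]
negate : [-11]
-5     : [-11, -5]
-      : [-6]
8      : [-6, 8]
8      : [-6, 8, 8]
mod    : [-6, 0]
-      : [-6]
-6     : [-6, -6]
*      : [36]
11     : [36, 11]
/      : [3]
negate : [-3]
-9     : [-3, -9]
1      : [-3, -9, 1]
-8     : [-3, -9, 1, -8]
+      : [-3, -9, -7]
-7     : [-3, -9, -7, -7]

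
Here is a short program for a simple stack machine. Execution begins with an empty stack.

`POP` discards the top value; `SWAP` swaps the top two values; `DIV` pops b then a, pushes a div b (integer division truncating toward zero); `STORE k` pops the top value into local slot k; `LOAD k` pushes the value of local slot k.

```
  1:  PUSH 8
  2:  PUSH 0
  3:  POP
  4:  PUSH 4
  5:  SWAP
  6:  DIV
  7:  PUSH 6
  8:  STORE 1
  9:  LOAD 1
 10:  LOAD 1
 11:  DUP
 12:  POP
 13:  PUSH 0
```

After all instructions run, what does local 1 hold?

PUSH 8  -> [8]
PUSH 0  -> [8, 0]
POP     -> [8]
PUSH 4  -> [8, 4]
SWAP    -> [4, 8]
DIV     -> [0]
PUSH 6  -> [0, 6]
STORE 1 -> [0]
LOAD 1  -> [0, 6]
LOAD 1  -> [0, 6, 6]
DUP     -> [0, 6, 6, 6]
POP     -> [0, 6, 6]
PUSH 0  -> [0, 6, 6, 0]

6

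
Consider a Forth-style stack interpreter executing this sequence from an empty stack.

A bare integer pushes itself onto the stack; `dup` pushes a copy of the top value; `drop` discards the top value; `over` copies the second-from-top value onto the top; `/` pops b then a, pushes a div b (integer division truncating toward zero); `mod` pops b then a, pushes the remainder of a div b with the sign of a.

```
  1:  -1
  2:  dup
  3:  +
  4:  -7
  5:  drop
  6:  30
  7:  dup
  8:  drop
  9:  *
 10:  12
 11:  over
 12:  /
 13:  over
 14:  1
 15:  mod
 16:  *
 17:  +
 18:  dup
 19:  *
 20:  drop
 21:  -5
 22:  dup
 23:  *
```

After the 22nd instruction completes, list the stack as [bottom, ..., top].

[-5, -5]

-1    -1
dup   -1 -1
+     -2
-7    -2 -7
drop  -2
30    -2 30
dup   -2 30 30
drop  -2 30
*     -60
12    -60 12
over  -60 12 -60
/     -60 0
over  -60 0 -60
1     -60 0 -60 1
mod   -60 0 0
*     -60 0
+     -60
dup   -60 -60
*     3600
drop  (empty)
-5    -5
dup   -5 -5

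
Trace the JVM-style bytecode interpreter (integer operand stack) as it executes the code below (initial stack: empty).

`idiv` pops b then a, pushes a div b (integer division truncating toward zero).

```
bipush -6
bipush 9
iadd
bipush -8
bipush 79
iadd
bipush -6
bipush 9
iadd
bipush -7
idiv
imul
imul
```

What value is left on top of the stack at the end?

0

bipush -6 -> [-6]
bipush 9  -> [-6, 9]
iadd      -> [3]
bipush -8 -> [3, -8]
bipush 79 -> [3, -8, 79]
iadd      -> [3, 71]
bipush -6 -> [3, 71, -6]
bipush 9  -> [3, 71, -6, 9]
iadd      -> [3, 71, 3]
bipush -7 -> [3, 71, 3, -7]
idiv      -> [3, 71, 0]
imul      -> [3, 0]
imul      -> [0]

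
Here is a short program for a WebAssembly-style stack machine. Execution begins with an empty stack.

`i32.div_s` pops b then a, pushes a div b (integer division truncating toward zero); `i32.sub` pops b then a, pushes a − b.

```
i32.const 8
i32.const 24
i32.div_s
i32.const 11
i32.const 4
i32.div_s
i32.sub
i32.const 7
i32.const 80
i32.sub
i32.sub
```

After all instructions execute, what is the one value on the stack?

i32.const 8   [8]
i32.const 24  [8, 24]
i32.div_s     [0]
i32.const 11  [0, 11]
i32.const 4   [0, 11, 4]
i32.div_s     [0, 2]
i32.sub       [-2]
i32.const 7   [-2, 7]
i32.const 80  [-2, 7, 80]
i32.sub       [-2, -73]
i32.sub       [71]

71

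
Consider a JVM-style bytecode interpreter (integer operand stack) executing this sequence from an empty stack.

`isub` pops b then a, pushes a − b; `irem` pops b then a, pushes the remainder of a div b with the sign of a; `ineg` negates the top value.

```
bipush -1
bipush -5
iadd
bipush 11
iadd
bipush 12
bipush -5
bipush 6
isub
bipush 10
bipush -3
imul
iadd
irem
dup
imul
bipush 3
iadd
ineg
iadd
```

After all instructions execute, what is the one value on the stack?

-142

bipush -1 → [-1]
bipush -5 → [-1, -5]
iadd      → [-6]
bipush 11 → [-6, 11]
iadd      → [5]
bipush 12 → [5, 12]
bipush -5 → [5, 12, -5]
bipush 6  → [5, 12, -5, 6]
isub      → [5, 12, -11]
bipush 10 → [5, 12, -11, 10]
bipush -3 → [5, 12, -11, 10, -3]
imul      → [5, 12, -11, -30]
iadd      → [5, 12, -41]
irem      → [5, 12]
dup       → [5, 12, 12]
imul      → [5, 144]
bipush 3  → [5, 144, 3]
iadd      → [5, 147]
ineg      → [5, -147]
iadd      → [-142]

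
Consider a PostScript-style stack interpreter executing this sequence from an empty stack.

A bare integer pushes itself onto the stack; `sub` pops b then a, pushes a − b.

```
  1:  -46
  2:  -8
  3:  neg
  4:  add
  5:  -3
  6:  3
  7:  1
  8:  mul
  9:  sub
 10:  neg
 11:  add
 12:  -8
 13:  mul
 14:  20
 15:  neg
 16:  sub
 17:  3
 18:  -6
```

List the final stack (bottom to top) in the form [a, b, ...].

[276, 3, -6]

-46 -> [-46]
-8  -> [-46, -8]
neg -> [-46, 8]
add -> [-38]
-3  -> [-38, -3]
3   -> [-38, -3, 3]
1   -> [-38, -3, 3, 1]
mul -> [-38, -3, 3]
sub -> [-38, -6]
neg -> [-38, 6]
add -> [-32]
-8  -> [-32, -8]
mul -> [256]
20  -> [256, 20]
neg -> [256, -20]
sub -> [276]
3   -> [276, 3]
-6  -> [276, 3, -6]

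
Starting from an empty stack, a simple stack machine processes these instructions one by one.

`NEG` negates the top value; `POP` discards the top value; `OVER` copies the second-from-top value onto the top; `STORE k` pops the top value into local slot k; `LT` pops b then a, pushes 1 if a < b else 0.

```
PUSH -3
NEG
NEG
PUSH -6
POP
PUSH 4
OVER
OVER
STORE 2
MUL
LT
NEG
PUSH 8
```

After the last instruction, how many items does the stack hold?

PUSH -3 → -3
NEG     → 3
NEG     → -3
PUSH -6 → -3 -6
POP     → -3
PUSH 4  → -3 4
OVER    → -3 4 -3
OVER    → -3 4 -3 4
STORE 2 → -3 4 -3
MUL     → -3 -12
LT      → 0
NEG     → 0
PUSH 8  → 0 8

2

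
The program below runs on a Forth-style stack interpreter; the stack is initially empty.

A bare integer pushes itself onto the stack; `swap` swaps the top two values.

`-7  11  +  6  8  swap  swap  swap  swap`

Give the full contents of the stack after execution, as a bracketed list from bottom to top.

-7   -> [-7]
11   -> [-7, 11]
+    -> [4]
6    -> [4, 6]
8    -> [4, 6, 8]
swap -> [4, 8, 6]
swap -> [4, 6, 8]
swap -> [4, 8, 6]
swap -> [4, 6, 8]

[4, 6, 8]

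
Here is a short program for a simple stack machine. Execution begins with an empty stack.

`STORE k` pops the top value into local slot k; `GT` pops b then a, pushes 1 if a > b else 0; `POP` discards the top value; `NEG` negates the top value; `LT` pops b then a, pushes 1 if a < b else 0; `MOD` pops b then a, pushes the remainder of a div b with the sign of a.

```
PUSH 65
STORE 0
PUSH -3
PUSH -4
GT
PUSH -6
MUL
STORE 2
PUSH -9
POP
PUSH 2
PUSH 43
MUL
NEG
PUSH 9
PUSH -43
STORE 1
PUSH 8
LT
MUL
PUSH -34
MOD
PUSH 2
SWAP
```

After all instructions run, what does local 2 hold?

PUSH 65  : [65]
STORE 0  : []
PUSH -3  : [-3]
PUSH -4  : [-3, -4]
GT       : [1]
PUSH -6  : [1, -6]
MUL      : [-6]
STORE 2  : []
PUSH -9  : [-9]
POP      : []
PUSH 2   : [2]
PUSH 43  : [2, 43]
MUL      : [86]
NEG      : [-86]
PUSH 9   : [-86, 9]
PUSH -43 : [-86, 9, -43]
STORE 1  : [-86, 9]
PUSH 8   : [-86, 9, 8]
LT       : [-86, 0]
MUL      : [0]
PUSH -34 : [0, -34]
MOD      : [0]
PUSH 2   : [0, 2]
SWAP     : [2, 0]

-6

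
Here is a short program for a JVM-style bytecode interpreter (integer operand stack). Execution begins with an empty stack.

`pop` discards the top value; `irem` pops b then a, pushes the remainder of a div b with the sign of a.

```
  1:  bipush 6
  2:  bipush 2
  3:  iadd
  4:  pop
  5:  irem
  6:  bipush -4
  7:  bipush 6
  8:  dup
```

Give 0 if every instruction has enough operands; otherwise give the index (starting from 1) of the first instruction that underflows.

bipush 6 -> [6]
bipush 2 -> [6, 2]
iadd     -> [8]
pop      -> []
irem  — needs 2 operands, stack has 0 → underflow

5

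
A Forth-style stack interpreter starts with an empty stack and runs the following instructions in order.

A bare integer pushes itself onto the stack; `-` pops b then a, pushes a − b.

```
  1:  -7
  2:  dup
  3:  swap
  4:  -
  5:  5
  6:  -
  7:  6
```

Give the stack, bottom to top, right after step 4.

-7   -> -7
dup  -> -7 -7
swap -> -7 -7
-    -> 0

[0]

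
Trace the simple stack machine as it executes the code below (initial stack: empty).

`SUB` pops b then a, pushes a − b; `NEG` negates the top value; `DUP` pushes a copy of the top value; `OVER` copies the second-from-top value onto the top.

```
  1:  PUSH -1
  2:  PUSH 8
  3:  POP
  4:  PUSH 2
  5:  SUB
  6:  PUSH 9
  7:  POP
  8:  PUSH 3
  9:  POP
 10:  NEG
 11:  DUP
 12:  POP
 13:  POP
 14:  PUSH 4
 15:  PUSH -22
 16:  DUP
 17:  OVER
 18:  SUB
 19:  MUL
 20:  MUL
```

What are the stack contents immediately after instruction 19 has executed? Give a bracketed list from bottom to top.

[4, 0]

PUSH -1  : -1
PUSH 8   : -1 8
POP      : -1
PUSH 2   : -1 2
SUB      : -3
PUSH 9   : -3 9
POP      : -3
PUSH 3   : -3 3
POP      : -3
NEG      : 3
DUP      : 3 3
POP      : 3
POP      : (empty)
PUSH 4   : 4
PUSH -22 : 4 -22
DUP      : 4 -22 -22
OVER     : 4 -22 -22 -22
SUB      : 4 -22 0
MUL      : 4 0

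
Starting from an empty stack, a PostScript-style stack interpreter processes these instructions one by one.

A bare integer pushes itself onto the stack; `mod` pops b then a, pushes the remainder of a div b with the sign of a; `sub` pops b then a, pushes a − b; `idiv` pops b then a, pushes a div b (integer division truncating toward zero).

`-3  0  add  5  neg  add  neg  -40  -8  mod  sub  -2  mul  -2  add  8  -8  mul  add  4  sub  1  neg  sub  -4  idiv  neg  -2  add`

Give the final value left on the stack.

-3    -3
0     -3 0
add   -3
5     -3 5
neg   -3 -5
add   -8
neg   8
-40   8 -40
-8    8 -40 -8
mod   8 0
sub   8
-2    8 -2
mul   -16
-2    -16 -2
add   -18
8     -18 8
-8    -18 8 -8
mul   -18 -64
add   -82
4     -82 4
sub   -86
1     -86 1
neg   -86 -1
sub   -85
-4    -85 -4
idiv  21
neg   -21
-2    -21 -2
add   -23

-23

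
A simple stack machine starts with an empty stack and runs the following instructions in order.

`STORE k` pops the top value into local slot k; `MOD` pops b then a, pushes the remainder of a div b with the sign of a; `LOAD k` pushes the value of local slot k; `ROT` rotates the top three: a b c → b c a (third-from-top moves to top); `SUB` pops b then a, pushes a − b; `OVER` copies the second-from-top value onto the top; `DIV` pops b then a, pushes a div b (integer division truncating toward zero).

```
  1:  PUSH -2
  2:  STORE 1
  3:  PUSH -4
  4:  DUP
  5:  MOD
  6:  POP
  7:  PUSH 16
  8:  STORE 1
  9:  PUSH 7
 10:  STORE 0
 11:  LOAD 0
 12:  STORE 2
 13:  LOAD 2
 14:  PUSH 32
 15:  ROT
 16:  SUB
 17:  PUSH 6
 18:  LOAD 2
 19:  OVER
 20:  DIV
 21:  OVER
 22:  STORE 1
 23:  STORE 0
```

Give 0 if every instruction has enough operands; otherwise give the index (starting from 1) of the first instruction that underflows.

15

PUSH -2 : -2
STORE 1 : (empty)
PUSH -4 : -4
DUP     : -4 -4
MOD     : 0
POP     : (empty)
PUSH 16 : 16
STORE 1 : (empty)
PUSH 7  : 7
STORE 0 : (empty)
LOAD 0  : 7
STORE 2 : (empty)
LOAD 2  : 7
PUSH 32 : 7 32
ROT  — needs 3 operands, stack has 2 → underflow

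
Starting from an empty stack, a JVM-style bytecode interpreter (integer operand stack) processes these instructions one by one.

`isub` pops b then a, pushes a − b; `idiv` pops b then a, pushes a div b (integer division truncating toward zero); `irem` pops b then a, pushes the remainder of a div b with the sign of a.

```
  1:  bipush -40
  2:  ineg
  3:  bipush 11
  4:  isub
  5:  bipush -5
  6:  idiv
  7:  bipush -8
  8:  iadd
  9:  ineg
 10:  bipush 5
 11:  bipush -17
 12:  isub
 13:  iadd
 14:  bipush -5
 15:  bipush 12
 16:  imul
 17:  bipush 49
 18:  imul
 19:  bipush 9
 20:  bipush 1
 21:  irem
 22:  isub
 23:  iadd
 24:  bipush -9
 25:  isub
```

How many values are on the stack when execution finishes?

bipush -40 : -40
ineg       : 40
bipush 11  : 40 11
isub       : 29
bipush -5  : 29 -5
idiv       : -5
bipush -8  : -5 -8
iadd       : -13
ineg       : 13
bipush 5   : 13 5
bipush -17 : 13 5 -17
isub       : 13 22
iadd       : 35
bipush -5  : 35 -5
bipush 12  : 35 -5 12
imul       : 35 -60
bipush 49  : 35 -60 49
imul       : 35 -2940
bipush 9   : 35 -2940 9
bipush 1   : 35 -2940 9 1
irem       : 35 -2940 0
isub       : 35 -2940
iadd       : -2905
bipush -9  : -2905 -9
isub       : -2896

1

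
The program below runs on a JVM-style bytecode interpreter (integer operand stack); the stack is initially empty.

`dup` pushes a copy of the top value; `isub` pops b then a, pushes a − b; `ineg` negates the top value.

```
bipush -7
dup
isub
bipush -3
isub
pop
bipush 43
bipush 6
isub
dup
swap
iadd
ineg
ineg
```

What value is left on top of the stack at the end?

bipush -7  [-7]
dup        [-7, -7]
isub       [0]
bipush -3  [0, -3]
isub       [3]
pop        []
bipush 43  [43]
bipush 6   [43, 6]
isub       [37]
dup        [37, 37]
swap       [37, 37]
iadd       [74]
ineg       [-74]
ineg       [74]

74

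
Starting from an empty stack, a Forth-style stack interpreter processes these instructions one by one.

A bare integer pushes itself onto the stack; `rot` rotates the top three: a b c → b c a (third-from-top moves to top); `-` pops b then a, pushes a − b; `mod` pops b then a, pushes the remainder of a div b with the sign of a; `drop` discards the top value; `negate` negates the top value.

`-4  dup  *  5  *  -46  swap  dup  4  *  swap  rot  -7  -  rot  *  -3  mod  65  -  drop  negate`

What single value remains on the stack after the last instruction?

-80

-4     → [-4]
dup    → [-4, -4]
*      → [16]
5      → [16, 5]
*      → [80]
-46    → [80, -46]
swap   → [-46, 80]
dup    → [-46, 80, 80]
4      → [-46, 80, 80, 4]
*      → [-46, 80, 320]
swap   → [-46, 320, 80]
rot    → [320, 80, -46]
-7     → [320, 80, -46, -7]
-      → [320, 80, -39]
rot    → [80, -39, 320]
*      → [80, -12480]
-3     → [80, -12480, -3]
mod    → [80, 0]
65     → [80, 0, 65]
-      → [80, -65]
drop   → [80]
negate → [-80]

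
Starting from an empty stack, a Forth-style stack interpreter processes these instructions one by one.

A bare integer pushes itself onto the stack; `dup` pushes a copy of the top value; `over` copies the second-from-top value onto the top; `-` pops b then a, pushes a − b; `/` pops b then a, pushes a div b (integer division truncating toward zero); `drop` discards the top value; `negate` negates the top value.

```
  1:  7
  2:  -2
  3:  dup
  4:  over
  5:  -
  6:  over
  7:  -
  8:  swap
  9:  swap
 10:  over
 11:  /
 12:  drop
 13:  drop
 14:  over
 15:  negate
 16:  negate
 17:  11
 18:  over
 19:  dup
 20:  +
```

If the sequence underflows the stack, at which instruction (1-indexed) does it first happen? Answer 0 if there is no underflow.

7    → 7
-2   → 7 -2
dup  → 7 -2 -2
over → 7 -2 -2 -2
-    → 7 -2 0
over → 7 -2 0 -2
-    → 7 -2 2
swap → 7 2 -2
swap → 7 -2 2
over → 7 -2 2 -2
/    → 7 -2 -1
drop → 7 -2
drop → 7
over  — needs 2 operands, stack has 1 → underflow

14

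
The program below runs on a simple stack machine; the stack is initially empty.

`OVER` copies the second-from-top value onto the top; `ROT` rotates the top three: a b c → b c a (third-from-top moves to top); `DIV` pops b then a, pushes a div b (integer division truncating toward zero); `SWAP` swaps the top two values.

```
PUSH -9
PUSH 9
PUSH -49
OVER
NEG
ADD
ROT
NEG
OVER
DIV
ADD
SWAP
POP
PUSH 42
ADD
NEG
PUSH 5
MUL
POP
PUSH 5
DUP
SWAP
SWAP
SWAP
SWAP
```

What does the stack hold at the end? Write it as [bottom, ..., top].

PUSH -9  : [-9]
PUSH 9   : [-9, 9]
PUSH -49 : [-9, 9, -49]
OVER     : [-9, 9, -49, 9]
NEG      : [-9, 9, -49, -9]
ADD      : [-9, 9, -58]
ROT      : [9, -58, -9]
NEG      : [9, -58, 9]
OVER     : [9, -58, 9, -58]
DIV      : [9, -58, 0]
ADD      : [9, -58]
SWAP     : [-58, 9]
POP      : [-58]
PUSH 42  : [-58, 42]
ADD      : [-16]
NEG      : [16]
PUSH 5   : [16, 5]
MUL      : [80]
POP      : []
PUSH 5   : [5]
DUP      : [5, 5]
SWAP     : [5, 5]
SWAP     : [5, 5]
SWAP     : [5, 5]
SWAP     : [5, 5]

[5, 5]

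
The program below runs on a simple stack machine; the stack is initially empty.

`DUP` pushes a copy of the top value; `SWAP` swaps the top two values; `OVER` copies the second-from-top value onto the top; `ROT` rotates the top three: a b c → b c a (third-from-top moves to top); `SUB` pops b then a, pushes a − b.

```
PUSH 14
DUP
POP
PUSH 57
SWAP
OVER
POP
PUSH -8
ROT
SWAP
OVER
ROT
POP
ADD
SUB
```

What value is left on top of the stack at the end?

PUSH 14 : 14
DUP     : 14 14
POP     : 14
PUSH 57 : 14 57
SWAP    : 57 14
OVER    : 57 14 57
POP     : 57 14
PUSH -8 : 57 14 -8
ROT     : 14 -8 57
SWAP    : 14 57 -8
OVER    : 14 57 -8 57
ROT     : 14 -8 57 57
POP     : 14 -8 57
ADD     : 14 49
SUB     : -35

-35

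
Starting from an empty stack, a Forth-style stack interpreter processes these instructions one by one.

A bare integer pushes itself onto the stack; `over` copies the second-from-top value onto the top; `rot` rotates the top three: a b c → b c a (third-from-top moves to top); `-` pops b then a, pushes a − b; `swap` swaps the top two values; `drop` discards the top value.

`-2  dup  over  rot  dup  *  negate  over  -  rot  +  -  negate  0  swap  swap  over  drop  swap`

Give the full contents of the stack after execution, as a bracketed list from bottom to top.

-2     -> [-2]
dup    -> [-2, -2]
over   -> [-2, -2, -2]
rot    -> [-2, -2, -2]
dup    -> [-2, -2, -2, -2]
*      -> [-2, -2, 4]
negate -> [-2, -2, -4]
over   -> [-2, -2, -4, -2]
-      -> [-2, -2, -2]
rot    -> [-2, -2, -2]
+      -> [-2, -4]
-      -> [2]
negate -> [-2]
0      -> [-2, 0]
swap   -> [0, -2]
swap   -> [-2, 0]
over   -> [-2, 0, -2]
drop   -> [-2, 0]
swap   -> [0, -2]

[0, -2]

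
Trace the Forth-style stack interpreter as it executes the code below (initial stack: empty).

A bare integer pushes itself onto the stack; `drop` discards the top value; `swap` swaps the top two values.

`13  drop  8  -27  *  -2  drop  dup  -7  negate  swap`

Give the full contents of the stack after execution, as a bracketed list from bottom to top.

13     : 13
drop   : (empty)
8      : 8
-27    : 8 -27
*      : -216
-2     : -216 -2
drop   : -216
dup    : -216 -216
-7     : -216 -216 -7
negate : -216 -216 7
swap   : -216 7 -216

[-216, 7, -216]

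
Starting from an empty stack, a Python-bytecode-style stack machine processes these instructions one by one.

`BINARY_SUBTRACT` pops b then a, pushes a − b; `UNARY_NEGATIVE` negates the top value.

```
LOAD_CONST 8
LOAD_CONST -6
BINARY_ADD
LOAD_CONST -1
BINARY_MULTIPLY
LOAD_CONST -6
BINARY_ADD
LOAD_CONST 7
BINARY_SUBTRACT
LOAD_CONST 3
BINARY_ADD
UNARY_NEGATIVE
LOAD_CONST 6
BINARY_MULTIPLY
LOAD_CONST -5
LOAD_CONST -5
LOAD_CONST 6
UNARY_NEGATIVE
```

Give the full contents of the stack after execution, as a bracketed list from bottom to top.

[72, -5, -5, -6]

LOAD_CONST 8    → 8
LOAD_CONST -6   → 8 -6
BINARY_ADD      → 2
LOAD_CONST -1   → 2 -1
BINARY_MULTIPLY → -2
LOAD_CONST -6   → -2 -6
BINARY_ADD      → -8
LOAD_CONST 7    → -8 7
BINARY_SUBTRACT → -15
LOAD_CONST 3    → -15 3
BINARY_ADD      → -12
UNARY_NEGATIVE  → 12
LOAD_CONST 6    → 12 6
BINARY_MULTIPLY → 72
LOAD_CONST -5   → 72 -5
LOAD_CONST -5   → 72 -5 -5
LOAD_CONST 6    → 72 -5 -5 6
UNARY_NEGATIVE  → 72 -5 -5 -6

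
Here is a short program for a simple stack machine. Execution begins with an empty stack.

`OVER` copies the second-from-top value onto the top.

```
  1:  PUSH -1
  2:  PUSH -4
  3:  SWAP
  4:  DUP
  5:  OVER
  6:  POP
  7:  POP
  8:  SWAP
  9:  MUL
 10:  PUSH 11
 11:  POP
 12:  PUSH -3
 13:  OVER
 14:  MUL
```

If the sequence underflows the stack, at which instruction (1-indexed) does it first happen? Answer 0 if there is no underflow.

0

PUSH -1 -> -1
PUSH -4 -> -1 -4
SWAP    -> -4 -1
DUP     -> -4 -1 -1
OVER    -> -4 -1 -1 -1
POP     -> -4 -1 -1
POP     -> -4 -1
SWAP    -> -1 -4
MUL     -> 4
PUSH 11 -> 4 11
POP     -> 4
PUSH -3 -> 4 -3
OVER    -> 4 -3 4
MUL     -> 4 -12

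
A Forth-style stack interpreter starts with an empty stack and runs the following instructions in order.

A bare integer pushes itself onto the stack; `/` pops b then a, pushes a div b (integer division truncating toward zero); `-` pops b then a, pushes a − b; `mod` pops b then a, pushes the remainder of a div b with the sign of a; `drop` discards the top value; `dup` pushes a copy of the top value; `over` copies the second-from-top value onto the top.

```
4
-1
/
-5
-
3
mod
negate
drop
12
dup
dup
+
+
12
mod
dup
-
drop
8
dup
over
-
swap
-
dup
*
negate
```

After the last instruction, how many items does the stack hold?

1

4      : 4
-1     : 4 -1
/      : -4
-5     : -4 -5
-      : 1
3      : 1 3
mod    : 1
negate : -1
drop   : (empty)
12     : 12
dup    : 12 12
dup    : 12 12 12
+      : 12 24
+      : 36
12     : 36 12
mod    : 0
dup    : 0 0
-      : 0
drop   : (empty)
8      : 8
dup    : 8 8
over   : 8 8 8
-      : 8 0
swap   : 0 8
-      : -8
dup    : -8 -8
*      : 64
negate : -64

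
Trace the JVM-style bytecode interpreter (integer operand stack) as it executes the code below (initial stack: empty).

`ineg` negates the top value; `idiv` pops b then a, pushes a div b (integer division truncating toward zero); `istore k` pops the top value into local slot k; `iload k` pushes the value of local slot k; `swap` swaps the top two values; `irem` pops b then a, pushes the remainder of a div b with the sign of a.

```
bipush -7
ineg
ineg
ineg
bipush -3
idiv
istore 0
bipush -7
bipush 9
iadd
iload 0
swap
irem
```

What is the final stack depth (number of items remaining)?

1

bipush -7 -> [-7]
ineg      -> [7]
ineg      -> [-7]
ineg      -> [7]
bipush -3 -> [7, -3]
idiv      -> [-2]
istore 0  -> []
bipush -7 -> [-7]
bipush 9  -> [-7, 9]
iadd      -> [2]
iload 0   -> [2, -2]
swap      -> [-2, 2]
irem      -> [0]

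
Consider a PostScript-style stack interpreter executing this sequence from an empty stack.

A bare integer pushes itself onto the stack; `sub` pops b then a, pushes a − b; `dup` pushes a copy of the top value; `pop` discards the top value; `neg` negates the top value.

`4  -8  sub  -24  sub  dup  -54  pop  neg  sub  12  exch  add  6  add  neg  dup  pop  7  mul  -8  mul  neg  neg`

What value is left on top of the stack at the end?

4    → 4
-8   → 4 -8
sub  → 12
-24  → 12 -24
sub  → 36
dup  → 36 36
-54  → 36 36 -54
pop  → 36 36
neg  → 36 -36
sub  → 72
12   → 72 12
exch → 12 72
add  → 84
6    → 84 6
add  → 90
neg  → -90
dup  → -90 -90
pop  → -90
7    → -90 7
mul  → -630
-8   → -630 -8
mul  → 5040
neg  → -5040
neg  → 5040

5040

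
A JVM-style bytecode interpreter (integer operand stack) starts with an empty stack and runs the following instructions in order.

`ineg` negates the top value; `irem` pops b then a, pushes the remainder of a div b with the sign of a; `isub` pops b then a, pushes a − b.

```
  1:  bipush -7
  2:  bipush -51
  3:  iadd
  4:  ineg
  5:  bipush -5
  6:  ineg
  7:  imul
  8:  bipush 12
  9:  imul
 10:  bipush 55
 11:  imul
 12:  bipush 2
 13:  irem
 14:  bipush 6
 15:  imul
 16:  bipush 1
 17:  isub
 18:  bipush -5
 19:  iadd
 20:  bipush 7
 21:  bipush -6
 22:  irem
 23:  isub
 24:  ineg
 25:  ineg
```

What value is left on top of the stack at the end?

bipush -7  → -7
bipush -51 → -7 -51
iadd       → -58
ineg       → 58
bipush -5  → 58 -5
ineg       → 58 5
imul       → 290
bipush 12  → 290 12
imul       → 3480
bipush 55  → 3480 55
imul       → 191400
bipush 2   → 191400 2
irem       → 0
bipush 6   → 0 6
imul       → 0
bipush 1   → 0 1
isub       → -1
bipush -5  → -1 -5
iadd       → -6
bipush 7   → -6 7
bipush -6  → -6 7 -6
irem       → -6 1
isub       → -7
ineg       → 7
ineg       → -7

-7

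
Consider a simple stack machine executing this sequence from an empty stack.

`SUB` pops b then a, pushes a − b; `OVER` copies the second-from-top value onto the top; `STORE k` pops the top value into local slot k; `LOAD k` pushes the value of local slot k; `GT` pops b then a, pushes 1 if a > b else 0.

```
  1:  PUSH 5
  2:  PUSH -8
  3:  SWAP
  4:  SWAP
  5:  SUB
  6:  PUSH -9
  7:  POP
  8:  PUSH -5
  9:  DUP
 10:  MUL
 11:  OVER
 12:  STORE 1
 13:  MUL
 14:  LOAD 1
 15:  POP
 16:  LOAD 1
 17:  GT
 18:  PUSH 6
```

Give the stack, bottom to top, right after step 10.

PUSH 5  -> [5]
PUSH -8 -> [5, -8]
SWAP    -> [-8, 5]
SWAP    -> [5, -8]
SUB     -> [13]
PUSH -9 -> [13, -9]
POP     -> [13]
PUSH -5 -> [13, -5]
DUP     -> [13, -5, -5]
MUL     -> [13, 25]

[13, 25]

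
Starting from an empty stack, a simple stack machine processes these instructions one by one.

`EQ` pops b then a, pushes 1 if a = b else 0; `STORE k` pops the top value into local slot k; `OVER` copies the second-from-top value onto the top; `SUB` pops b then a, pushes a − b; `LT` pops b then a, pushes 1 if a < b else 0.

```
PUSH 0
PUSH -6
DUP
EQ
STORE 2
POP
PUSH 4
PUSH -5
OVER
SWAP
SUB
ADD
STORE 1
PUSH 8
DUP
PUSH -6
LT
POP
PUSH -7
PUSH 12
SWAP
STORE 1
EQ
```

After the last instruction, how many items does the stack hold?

PUSH 0  : 0
PUSH -6 : 0 -6
DUP     : 0 -6 -6
EQ      : 0 1
STORE 2 : 0
POP     : (empty)
PUSH 4  : 4
PUSH -5 : 4 -5
OVER    : 4 -5 4
SWAP    : 4 4 -5
SUB     : 4 9
ADD     : 13
STORE 1 : (empty)
PUSH 8  : 8
DUP     : 8 8
PUSH -6 : 8 8 -6
LT      : 8 0
POP     : 8
PUSH -7 : 8 -7
PUSH 12 : 8 -7 12
SWAP    : 8 12 -7
STORE 1 : 8 12
EQ      : 0

1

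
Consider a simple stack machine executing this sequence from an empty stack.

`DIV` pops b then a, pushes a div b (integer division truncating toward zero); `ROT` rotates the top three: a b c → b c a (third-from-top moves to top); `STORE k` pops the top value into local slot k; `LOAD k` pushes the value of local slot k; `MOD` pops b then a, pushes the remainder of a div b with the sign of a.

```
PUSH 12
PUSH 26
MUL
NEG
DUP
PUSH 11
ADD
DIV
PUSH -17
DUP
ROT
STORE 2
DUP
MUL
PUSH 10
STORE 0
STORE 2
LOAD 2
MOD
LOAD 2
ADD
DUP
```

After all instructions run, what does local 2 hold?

PUSH 12  → 12
PUSH 26  → 12 26
MUL      → 312
NEG      → -312
DUP      → -312 -312
PUSH 11  → -312 -312 11
ADD      → -312 -301
DIV      → 1
PUSH -17 → 1 -17
DUP      → 1 -17 -17
ROT      → -17 -17 1
STORE 2  → -17 -17
DUP      → -17 -17 -17
MUL      → -17 289
PUSH 10  → -17 289 10
STORE 0  → -17 289
STORE 2  → -17
LOAD 2   → -17 289
MOD      → -17
LOAD 2   → -17 289
ADD      → 272
DUP      → 272 272

289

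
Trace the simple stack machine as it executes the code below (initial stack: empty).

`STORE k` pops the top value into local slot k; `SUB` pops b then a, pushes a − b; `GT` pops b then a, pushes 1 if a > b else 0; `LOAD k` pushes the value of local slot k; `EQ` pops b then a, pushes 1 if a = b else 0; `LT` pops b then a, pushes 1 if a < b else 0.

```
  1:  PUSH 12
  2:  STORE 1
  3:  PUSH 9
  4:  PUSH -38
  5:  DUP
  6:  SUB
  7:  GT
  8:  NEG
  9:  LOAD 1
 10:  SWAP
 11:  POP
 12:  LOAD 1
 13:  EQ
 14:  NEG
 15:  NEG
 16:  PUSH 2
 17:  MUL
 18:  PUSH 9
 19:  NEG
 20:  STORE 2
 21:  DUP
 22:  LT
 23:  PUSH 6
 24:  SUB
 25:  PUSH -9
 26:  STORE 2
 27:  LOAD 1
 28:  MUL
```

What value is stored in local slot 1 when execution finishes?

12

PUSH 12   [12]
STORE 1   []
PUSH 9    [9]
PUSH -38  [9, -38]
DUP       [9, -38, -38]
SUB       [9, 0]
GT        [1]
NEG       [-1]
LOAD 1    [-1, 12]
SWAP      [12, -1]
POP       [12]
LOAD 1    [12, 12]
EQ        [1]
NEG       [-1]
NEG       [1]
PUSH 2    [1, 2]
MUL       [2]
PUSH 9    [2, 9]
NEG       [2, -9]
STORE 2   [2]
DUP       [2, 2]
LT        [0]
PUSH 6    [0, 6]
SUB       [-6]
PUSH -9   [-6, -9]
STORE 2   [-6]
LOAD 1    [-6, 12]
MUL       [-72]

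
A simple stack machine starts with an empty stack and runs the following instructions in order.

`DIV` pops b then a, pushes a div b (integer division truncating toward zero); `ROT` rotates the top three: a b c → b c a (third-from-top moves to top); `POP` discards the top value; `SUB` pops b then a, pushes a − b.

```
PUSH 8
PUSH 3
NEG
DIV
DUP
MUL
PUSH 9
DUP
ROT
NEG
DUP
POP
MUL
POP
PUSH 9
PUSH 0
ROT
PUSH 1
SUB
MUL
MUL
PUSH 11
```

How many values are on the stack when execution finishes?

2

PUSH 8   [8]
PUSH 3   [8, 3]
NEG      [8, -3]
DIV      [-2]
DUP      [-2, -2]
MUL      [4]
PUSH 9   [4, 9]
DUP      [4, 9, 9]
ROT      [9, 9, 4]
NEG      [9, 9, -4]
DUP      [9, 9, -4, -4]
POP      [9, 9, -4]
MUL      [9, -36]
POP      [9]
PUSH 9   [9, 9]
PUSH 0   [9, 9, 0]
ROT      [9, 0, 9]
PUSH 1   [9, 0, 9, 1]
SUB      [9, 0, 8]
MUL      [9, 0]
MUL      [0]
PUSH 11  [0, 11]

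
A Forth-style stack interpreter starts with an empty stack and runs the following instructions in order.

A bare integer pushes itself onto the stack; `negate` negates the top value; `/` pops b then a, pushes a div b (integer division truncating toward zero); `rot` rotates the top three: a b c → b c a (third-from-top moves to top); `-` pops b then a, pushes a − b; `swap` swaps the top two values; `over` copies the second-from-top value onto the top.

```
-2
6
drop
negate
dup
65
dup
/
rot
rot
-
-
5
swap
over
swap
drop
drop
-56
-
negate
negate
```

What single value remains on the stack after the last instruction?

-2     -> -2
6      -> -2 6
drop   -> -2
negate -> 2
dup    -> 2 2
65     -> 2 2 65
dup    -> 2 2 65 65
/      -> 2 2 1
rot    -> 2 1 2
rot    -> 1 2 2
-      -> 1 0
-      -> 1
5      -> 1 5
swap   -> 5 1
over   -> 5 1 5
swap   -> 5 5 1
drop   -> 5 5
drop   -> 5
-56    -> 5 -56
-      -> 61
negate -> -61
negate -> 61

61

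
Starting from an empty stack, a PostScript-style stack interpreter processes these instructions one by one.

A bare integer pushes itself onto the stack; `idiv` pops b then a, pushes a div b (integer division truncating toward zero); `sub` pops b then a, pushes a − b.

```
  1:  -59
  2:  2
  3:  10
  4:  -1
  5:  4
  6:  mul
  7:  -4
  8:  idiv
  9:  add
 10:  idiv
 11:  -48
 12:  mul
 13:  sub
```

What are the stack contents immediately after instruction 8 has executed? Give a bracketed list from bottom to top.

-59  -> [-59]
2    -> [-59, 2]
10   -> [-59, 2, 10]
-1   -> [-59, 2, 10, -1]
4    -> [-59, 2, 10, -1, 4]
mul  -> [-59, 2, 10, -4]
-4   -> [-59, 2, 10, -4, -4]
idiv -> [-59, 2, 10, 1]

[-59, 2, 10, 1]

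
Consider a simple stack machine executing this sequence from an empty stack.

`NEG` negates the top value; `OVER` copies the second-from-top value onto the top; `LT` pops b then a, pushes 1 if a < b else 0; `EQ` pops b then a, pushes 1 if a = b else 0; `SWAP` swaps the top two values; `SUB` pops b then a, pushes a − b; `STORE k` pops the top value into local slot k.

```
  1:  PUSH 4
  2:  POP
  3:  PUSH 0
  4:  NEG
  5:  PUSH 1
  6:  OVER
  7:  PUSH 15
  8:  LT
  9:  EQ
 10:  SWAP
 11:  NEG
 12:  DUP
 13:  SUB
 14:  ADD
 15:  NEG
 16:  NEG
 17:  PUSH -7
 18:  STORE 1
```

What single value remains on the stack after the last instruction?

PUSH 4  → [4]
POP     → []
PUSH 0  → [0]
NEG     → [0]
PUSH 1  → [0, 1]
OVER    → [0, 1, 0]
PUSH 15 → [0, 1, 0, 15]
LT      → [0, 1, 1]
EQ      → [0, 1]
SWAP    → [1, 0]
NEG     → [1, 0]
DUP     → [1, 0, 0]
SUB     → [1, 0]
ADD     → [1]
NEG     → [-1]
NEG     → [1]
PUSH -7 → [1, -7]
STORE 1 → [1]

1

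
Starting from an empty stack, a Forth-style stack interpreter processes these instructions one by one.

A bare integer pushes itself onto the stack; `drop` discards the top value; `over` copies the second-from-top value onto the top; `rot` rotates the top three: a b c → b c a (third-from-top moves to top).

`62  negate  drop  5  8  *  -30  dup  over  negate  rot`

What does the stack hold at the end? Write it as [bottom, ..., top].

62      62
negate  -62
drop    (empty)
5       5
8       5 8
*       40
-30     40 -30
dup     40 -30 -30
over    40 -30 -30 -30
negate  40 -30 -30 30
rot     40 -30 30 -30

[40, -30, 30, -30]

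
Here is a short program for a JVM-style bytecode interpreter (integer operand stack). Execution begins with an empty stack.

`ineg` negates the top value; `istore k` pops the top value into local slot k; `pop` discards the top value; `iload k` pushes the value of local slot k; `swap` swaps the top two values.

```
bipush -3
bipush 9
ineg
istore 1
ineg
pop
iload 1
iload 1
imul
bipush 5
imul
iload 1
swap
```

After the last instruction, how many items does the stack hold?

bipush -3  -3
bipush 9   -3 9
ineg       -3 -9
istore 1   -3
ineg       3
pop        (empty)
iload 1    -9
iload 1    -9 -9
imul       81
bipush 5   81 5
imul       405
iload 1    405 -9
swap       -9 405

2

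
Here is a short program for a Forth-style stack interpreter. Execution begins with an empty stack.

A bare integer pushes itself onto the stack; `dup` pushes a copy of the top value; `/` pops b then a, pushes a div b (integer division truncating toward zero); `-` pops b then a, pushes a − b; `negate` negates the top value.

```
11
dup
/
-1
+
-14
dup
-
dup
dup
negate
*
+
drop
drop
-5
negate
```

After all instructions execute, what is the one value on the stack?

5

11     → [11]
dup    → [11, 11]
/      → [1]
-1     → [1, -1]
+      → [0]
-14    → [0, -14]
dup    → [0, -14, -14]
-      → [0, 0]
dup    → [0, 0, 0]
dup    → [0, 0, 0, 0]
negate → [0, 0, 0, 0]
*      → [0, 0, 0]
+      → [0, 0]
drop   → [0]
drop   → []
-5     → [-5]
negate → [5]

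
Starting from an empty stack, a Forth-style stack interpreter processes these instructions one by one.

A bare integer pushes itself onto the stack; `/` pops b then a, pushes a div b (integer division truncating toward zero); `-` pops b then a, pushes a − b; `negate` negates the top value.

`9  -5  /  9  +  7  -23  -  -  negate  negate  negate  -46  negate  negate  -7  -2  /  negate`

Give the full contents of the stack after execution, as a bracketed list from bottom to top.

9       9
-5      9 -5
/       -1
9       -1 9
+       8
7       8 7
-23     8 7 -23
-       8 30
-       -22
negate  22
negate  -22
negate  22
-46     22 -46
negate  22 46
negate  22 -46
-7      22 -46 -7
-2      22 -46 -7 -2
/       22 -46 3
negate  22 -46 -3

[22, -46, -3]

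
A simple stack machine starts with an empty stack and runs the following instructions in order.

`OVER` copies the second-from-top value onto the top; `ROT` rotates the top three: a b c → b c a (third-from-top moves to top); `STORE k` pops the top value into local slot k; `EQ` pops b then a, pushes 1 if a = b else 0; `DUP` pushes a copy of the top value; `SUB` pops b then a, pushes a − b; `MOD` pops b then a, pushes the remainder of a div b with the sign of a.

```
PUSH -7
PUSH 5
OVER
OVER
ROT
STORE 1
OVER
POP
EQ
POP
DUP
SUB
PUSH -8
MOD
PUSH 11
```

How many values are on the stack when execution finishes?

PUSH -7  [-7]
PUSH 5   [-7, 5]
OVER     [-7, 5, -7]
OVER     [-7, 5, -7, 5]
ROT      [-7, -7, 5, 5]
STORE 1  [-7, -7, 5]
OVER     [-7, -7, 5, -7]
POP      [-7, -7, 5]
EQ       [-7, 0]
POP      [-7]
DUP      [-7, -7]
SUB      [0]
PUSH -8  [0, -8]
MOD      [0]
PUSH 11  [0, 11]

2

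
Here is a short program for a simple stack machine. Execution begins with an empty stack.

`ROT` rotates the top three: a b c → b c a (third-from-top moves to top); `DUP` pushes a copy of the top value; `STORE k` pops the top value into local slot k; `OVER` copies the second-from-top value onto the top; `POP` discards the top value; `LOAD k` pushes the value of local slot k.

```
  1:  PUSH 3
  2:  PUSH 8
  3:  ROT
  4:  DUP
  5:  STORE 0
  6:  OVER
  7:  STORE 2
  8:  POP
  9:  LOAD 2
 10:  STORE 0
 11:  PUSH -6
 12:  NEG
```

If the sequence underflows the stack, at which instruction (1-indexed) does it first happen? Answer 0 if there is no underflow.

PUSH 3 -> 3
PUSH 8 -> 3 8
ROT  — needs 3 operands, stack has 2 → underflow

3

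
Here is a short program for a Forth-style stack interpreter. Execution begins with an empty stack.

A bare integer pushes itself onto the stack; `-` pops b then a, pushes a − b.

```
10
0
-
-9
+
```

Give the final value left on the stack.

1

10 -> [10]
0  -> [10, 0]
-  -> [10]
-9 -> [10, -9]
+  -> [1]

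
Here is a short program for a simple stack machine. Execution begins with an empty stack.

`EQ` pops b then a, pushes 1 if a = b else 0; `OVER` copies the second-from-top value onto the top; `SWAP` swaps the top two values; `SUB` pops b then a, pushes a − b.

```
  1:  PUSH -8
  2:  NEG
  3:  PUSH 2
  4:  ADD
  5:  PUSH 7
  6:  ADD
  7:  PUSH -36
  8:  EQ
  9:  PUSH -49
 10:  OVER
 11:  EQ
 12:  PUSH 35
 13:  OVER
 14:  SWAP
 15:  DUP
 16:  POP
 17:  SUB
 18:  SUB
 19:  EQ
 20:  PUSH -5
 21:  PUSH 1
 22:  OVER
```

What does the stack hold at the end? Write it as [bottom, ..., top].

[0, -5, 1, -5]

PUSH -8   -8
NEG       8
PUSH 2    8 2
ADD       10
PUSH 7    10 7
ADD       17
PUSH -36  17 -36
EQ        0
PUSH -49  0 -49
OVER      0 -49 0
EQ        0 0
PUSH 35   0 0 35
OVER      0 0 35 0
SWAP      0 0 0 35
DUP       0 0 0 35 35
POP       0 0 0 35
SUB       0 0 -35
SUB       0 35
EQ        0
PUSH -5   0 -5
PUSH 1    0 -5 1
OVER      0 -5 1 -5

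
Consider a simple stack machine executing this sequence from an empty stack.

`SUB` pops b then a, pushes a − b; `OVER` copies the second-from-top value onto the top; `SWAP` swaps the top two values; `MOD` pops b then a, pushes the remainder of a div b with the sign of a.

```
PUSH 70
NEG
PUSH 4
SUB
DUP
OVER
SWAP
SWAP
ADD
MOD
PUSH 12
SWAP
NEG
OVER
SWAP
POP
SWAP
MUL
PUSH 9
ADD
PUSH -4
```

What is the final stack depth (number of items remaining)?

PUSH 70 -> [70]
NEG     -> [-70]
PUSH 4  -> [-70, 4]
SUB     -> [-74]
DUP     -> [-74, -74]
OVER    -> [-74, -74, -74]
SWAP    -> [-74, -74, -74]
SWAP    -> [-74, -74, -74]
ADD     -> [-74, -148]
MOD     -> [-74]
PUSH 12 -> [-74, 12]
SWAP    -> [12, -74]
NEG     -> [12, 74]
OVER    -> [12, 74, 12]
SWAP    -> [12, 12, 74]
POP     -> [12, 12]
SWAP    -> [12, 12]
MUL     -> [144]
PUSH 9  -> [144, 9]
ADD     -> [153]
PUSH -4 -> [153, -4]

2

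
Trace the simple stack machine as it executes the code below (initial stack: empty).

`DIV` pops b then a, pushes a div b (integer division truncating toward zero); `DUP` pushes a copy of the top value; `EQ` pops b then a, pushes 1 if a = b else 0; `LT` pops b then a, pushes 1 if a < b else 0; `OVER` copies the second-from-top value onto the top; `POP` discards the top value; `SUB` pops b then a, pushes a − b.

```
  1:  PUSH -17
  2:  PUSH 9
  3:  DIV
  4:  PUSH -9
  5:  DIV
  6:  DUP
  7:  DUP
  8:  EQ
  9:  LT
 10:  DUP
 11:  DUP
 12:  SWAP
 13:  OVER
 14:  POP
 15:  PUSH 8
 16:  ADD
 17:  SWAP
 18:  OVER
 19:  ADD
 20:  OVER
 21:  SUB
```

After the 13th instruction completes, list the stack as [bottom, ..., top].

PUSH -17 -> [-17]
PUSH 9   -> [-17, 9]
DIV      -> [-1]
PUSH -9  -> [-1, -9]
DIV      -> [0]
DUP      -> [0, 0]
DUP      -> [0, 0, 0]
EQ       -> [0, 1]
LT       -> [1]
DUP      -> [1, 1]
DUP      -> [1, 1, 1]
SWAP     -> [1, 1, 1]
OVER     -> [1, 1, 1, 1]

[1, 1, 1, 1]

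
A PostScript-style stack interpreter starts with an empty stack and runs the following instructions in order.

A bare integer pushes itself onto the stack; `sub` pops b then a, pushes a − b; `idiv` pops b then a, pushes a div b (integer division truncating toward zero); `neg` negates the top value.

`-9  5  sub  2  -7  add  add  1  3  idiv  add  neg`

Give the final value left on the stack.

19

-9    [-9]
5     [-9, 5]
sub   [-14]
2     [-14, 2]
-7    [-14, 2, -7]
add   [-14, -5]
add   [-19]
1     [-19, 1]
3     [-19, 1, 3]
idiv  [-19, 0]
add   [-19]
neg   [19]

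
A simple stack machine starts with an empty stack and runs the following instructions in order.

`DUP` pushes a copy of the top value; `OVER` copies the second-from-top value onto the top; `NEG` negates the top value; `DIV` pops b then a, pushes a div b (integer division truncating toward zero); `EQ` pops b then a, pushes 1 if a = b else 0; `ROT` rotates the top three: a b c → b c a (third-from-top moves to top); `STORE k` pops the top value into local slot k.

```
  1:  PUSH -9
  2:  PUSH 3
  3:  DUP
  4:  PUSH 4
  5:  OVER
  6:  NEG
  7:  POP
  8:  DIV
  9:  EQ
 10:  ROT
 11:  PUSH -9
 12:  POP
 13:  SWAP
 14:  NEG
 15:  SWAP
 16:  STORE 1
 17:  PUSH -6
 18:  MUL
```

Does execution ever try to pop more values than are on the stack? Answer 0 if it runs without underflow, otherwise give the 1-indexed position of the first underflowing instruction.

10

PUSH -9 -> -9
PUSH 3  -> -9 3
DUP     -> -9 3 3
PUSH 4  -> -9 3 3 4
OVER    -> -9 3 3 4 3
NEG     -> -9 3 3 4 -3
POP     -> -9 3 3 4
DIV     -> -9 3 0
EQ      -> -9 0
ROT  — needs 3 operands, stack has 2 → underflow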